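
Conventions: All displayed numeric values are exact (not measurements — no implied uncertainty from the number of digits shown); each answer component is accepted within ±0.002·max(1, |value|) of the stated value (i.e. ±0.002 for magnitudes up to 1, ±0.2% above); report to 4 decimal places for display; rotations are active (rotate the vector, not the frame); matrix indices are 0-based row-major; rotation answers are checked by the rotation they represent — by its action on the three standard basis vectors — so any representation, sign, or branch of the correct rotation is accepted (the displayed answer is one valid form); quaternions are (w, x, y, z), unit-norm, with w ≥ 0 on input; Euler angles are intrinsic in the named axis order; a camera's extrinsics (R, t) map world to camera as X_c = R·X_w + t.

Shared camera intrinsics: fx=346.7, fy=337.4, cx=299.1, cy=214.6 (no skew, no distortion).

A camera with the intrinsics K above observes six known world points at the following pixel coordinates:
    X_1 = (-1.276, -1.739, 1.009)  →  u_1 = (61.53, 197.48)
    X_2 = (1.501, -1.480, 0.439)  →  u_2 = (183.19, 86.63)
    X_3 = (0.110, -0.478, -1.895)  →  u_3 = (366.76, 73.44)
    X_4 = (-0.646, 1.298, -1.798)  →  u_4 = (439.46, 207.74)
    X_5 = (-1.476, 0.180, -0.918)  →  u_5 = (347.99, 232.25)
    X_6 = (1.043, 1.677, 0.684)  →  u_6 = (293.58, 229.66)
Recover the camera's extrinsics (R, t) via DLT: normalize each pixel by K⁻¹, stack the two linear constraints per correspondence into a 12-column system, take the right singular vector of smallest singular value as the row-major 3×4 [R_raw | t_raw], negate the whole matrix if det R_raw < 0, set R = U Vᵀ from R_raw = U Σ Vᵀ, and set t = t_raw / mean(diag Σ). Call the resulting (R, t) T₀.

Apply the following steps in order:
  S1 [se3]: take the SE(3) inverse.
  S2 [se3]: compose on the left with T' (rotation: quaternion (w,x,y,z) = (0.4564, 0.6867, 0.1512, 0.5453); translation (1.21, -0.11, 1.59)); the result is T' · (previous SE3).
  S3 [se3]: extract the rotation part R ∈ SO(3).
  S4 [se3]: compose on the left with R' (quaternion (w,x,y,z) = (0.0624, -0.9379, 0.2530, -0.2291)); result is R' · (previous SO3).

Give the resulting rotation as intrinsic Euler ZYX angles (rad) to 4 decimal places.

source (pnp_recover): camera pose = R=[-0.0689 0.5831 -0.8095; -0.6252 0.6071 0.4906; 0.7774 0.5399 0.3227], t=(-0.4600, -0.4000, 4.8200)
after S1 (invert_se3): R=[-0.0689 -0.6252 0.7774; 0.5831 0.6071 0.5399; -0.8095 0.4906 0.3227], t=(-4.0290, -2.0911, -1.7315)
after S2 (compose_se3): R=[-0.9118 0.0341 0.4092; 0.0117 -0.9940 0.1090; 0.4104 0.1042 0.9059], t=(-1.1680, -1.0278, -2.5460)
after S3 (rot_of_se3): [-0.9118 0.0341 0.4092; 0.0117 -0.9940 0.1090; 0.4104 0.1042 0.9059]
after S4 (compose_so3): [-0.5153 0.5175 0.6831; 0.4491 0.8419 -0.2991; -0.7299 0.1527 -0.6663]

rotation (euler_zyx) = (2.4247, 0.8182, 2.9163)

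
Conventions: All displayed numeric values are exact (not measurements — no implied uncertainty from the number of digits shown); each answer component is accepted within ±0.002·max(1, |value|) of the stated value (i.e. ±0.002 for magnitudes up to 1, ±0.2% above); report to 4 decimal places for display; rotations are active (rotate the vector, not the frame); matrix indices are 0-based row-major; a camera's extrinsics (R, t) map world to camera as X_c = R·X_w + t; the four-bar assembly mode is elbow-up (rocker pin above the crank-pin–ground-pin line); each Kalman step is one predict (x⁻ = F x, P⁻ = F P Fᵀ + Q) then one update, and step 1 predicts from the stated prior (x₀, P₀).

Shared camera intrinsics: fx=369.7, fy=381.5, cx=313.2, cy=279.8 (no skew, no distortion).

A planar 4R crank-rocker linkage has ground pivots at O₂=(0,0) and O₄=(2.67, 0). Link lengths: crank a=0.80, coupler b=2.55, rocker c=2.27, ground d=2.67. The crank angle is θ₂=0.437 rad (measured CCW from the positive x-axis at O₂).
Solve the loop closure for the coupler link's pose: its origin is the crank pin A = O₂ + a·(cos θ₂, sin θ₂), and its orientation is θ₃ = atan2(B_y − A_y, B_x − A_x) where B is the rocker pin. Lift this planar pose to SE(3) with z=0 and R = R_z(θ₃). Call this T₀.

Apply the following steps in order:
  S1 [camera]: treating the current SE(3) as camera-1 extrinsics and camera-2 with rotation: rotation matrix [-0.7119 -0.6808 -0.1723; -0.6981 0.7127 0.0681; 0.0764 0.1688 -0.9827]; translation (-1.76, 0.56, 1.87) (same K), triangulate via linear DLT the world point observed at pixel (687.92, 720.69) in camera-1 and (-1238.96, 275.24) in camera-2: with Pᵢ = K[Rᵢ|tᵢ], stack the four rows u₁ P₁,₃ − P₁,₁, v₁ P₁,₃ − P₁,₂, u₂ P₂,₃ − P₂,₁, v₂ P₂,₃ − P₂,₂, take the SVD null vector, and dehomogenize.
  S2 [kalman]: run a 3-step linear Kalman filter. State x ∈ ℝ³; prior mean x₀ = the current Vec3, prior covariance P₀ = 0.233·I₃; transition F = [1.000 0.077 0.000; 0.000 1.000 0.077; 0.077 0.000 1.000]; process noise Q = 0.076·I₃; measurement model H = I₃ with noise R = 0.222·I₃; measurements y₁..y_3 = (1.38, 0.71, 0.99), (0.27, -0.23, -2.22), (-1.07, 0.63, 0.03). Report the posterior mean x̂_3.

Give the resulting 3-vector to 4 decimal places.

result = (-0.0340, 0.3357, -0.2157)

source (fourbar_fk): coupler pose = R=[0.6598 -0.7514 0.0000; 0.7514 0.6598 0.0000; 0.0000 0.0000 1.0000], t=(0.7248, 0.3386, 0.0000)
after S1 (triangulate): (1.2712, 0.3224, 1.3036)
after S2 (kf_track): (-0.0340, 0.3357, -0.2157)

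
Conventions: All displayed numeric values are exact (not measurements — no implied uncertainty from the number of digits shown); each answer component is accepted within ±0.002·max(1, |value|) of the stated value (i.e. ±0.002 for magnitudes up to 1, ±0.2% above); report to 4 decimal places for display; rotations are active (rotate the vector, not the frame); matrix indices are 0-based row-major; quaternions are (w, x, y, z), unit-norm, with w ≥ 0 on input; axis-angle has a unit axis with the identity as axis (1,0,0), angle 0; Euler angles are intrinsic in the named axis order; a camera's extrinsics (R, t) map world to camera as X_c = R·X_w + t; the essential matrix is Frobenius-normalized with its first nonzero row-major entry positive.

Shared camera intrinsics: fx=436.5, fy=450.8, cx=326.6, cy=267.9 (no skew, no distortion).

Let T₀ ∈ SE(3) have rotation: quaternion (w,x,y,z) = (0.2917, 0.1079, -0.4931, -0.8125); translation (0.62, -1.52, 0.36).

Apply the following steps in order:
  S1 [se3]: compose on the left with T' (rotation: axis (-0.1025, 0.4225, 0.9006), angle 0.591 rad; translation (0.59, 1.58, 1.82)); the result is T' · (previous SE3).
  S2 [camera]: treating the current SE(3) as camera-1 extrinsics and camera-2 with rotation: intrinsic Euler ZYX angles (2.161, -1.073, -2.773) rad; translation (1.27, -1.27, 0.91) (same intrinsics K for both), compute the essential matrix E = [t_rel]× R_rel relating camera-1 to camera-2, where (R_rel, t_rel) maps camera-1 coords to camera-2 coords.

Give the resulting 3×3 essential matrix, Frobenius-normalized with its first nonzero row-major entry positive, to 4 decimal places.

matrix = [0.0532 0.6385 -0.2896; 0.3537 -0.1189 -0.0417; 0.5870 -0.0633 -0.1270]

after S1 (compose_se3): R=[-0.3510 0.6707 -0.6534; -0.8847 -0.0088 0.4662; 0.3069 0.7417 0.5964], t=(1.9590, 0.6222, 2.0015)
after S2 (essential): [0.0532 0.6385 -0.2896; 0.3537 -0.1189 -0.0417; 0.5870 -0.0633 -0.1270]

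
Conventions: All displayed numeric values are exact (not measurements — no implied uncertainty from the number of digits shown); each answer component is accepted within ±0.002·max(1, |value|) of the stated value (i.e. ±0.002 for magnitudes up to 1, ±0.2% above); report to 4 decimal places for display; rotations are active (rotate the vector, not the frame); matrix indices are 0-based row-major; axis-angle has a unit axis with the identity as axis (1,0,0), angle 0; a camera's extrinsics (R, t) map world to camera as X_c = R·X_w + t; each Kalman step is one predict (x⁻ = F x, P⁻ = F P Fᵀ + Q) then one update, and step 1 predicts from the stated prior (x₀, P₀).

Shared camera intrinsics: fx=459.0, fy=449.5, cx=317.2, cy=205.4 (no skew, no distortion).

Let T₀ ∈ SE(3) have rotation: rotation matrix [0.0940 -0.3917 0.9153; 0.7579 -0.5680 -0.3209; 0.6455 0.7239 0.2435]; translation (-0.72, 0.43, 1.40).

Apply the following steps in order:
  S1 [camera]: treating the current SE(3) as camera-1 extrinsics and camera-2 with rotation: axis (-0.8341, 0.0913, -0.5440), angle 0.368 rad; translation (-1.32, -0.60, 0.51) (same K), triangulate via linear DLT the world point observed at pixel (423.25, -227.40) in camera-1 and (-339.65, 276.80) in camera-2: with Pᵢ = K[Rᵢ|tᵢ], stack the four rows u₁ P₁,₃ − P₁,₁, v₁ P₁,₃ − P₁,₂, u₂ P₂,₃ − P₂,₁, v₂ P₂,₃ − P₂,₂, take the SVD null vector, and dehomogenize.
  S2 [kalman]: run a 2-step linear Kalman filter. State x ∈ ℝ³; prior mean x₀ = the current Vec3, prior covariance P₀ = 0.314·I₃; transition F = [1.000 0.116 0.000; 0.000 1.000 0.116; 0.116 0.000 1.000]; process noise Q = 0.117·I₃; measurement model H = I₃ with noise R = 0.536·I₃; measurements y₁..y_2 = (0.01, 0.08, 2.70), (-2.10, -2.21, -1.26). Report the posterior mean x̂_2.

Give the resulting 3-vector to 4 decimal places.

result = (-1.3487, -0.6852, 0.4589)

after S1 (triangulate): (-1.2309, 0.2501, 1.2984)
after S2 (kf_track): (-1.3487, -0.6852, 0.4589)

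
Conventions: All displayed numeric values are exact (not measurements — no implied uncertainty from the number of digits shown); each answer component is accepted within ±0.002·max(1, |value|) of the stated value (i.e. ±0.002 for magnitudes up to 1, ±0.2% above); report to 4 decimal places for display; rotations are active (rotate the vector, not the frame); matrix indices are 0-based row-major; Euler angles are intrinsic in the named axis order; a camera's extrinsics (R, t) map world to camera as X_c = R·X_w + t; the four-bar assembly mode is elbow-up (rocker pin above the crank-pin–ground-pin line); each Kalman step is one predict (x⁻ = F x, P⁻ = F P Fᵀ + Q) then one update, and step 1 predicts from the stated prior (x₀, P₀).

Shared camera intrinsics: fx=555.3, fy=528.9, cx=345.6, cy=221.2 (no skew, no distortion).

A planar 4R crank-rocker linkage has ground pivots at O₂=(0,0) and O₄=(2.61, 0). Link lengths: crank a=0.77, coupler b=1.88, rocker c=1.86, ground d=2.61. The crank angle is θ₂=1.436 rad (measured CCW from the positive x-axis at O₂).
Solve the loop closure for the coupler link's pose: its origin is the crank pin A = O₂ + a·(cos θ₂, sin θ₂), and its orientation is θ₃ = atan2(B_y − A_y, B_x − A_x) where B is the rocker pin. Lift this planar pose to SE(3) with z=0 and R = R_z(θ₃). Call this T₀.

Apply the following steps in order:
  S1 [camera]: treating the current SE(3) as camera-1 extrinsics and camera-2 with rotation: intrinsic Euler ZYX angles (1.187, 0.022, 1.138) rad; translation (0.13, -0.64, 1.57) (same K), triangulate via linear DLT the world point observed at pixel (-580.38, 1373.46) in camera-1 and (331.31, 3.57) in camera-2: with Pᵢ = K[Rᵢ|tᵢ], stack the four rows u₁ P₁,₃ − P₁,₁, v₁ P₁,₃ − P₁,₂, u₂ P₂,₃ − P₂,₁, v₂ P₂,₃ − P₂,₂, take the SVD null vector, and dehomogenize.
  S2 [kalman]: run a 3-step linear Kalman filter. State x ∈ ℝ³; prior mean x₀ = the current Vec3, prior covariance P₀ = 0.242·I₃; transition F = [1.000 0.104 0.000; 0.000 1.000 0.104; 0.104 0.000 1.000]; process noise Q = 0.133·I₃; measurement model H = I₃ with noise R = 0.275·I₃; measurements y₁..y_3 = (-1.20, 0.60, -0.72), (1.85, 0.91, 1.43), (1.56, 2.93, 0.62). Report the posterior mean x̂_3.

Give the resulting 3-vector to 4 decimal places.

source (fourbar_fk): coupler pose = R=[0.8806 -0.4739 0.0000; 0.4739 0.8806 0.0000; 0.0000 0.0000 1.0000], t=(0.1035, 0.7630, 0.0000)
after S1 (triangulate): (-0.8058, 1.5707, 0.8098)
after S2 (kf_track): (1.1380, 2.0309, 0.7205)

result = (1.1380, 2.0309, 0.7205)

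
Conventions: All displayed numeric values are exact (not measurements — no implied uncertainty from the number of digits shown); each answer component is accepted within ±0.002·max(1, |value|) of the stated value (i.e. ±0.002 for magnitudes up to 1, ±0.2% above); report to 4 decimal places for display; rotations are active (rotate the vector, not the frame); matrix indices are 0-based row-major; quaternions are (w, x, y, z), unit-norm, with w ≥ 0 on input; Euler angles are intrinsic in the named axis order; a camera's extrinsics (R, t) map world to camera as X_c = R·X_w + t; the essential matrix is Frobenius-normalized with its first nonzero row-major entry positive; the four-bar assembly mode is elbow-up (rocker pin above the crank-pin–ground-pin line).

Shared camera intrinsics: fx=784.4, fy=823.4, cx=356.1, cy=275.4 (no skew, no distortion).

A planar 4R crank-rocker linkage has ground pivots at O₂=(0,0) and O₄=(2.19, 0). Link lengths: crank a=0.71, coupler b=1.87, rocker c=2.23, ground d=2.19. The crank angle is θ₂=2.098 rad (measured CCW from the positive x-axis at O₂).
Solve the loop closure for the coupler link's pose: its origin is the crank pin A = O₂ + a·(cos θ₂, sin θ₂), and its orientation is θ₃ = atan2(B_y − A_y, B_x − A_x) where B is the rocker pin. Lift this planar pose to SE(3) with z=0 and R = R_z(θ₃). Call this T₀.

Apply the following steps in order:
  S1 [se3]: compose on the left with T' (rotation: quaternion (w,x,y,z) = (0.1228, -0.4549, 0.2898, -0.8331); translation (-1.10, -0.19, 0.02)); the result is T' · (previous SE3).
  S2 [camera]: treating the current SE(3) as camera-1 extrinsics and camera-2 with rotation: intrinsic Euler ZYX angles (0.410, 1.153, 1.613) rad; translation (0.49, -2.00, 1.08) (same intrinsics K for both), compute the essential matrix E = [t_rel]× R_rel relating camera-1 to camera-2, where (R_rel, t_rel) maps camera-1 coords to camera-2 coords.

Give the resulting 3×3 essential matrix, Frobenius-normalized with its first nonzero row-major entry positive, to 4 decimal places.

matrix = [0.0765 0.4794 -0.5128; -0.1243 0.2635 0.1823; -0.2333 0.4237 0.3864]

source (fourbar_fk): coupler pose = R=[0.7302 -0.6832 0.0000; 0.6832 0.7302 0.0000; 0.0000 0.0000 1.0000], t=(-0.3572, 0.6136, 0.0000)
after S1 (compose_se3): R=[-0.4463 0.3367 0.8291; -0.8898 -0.2657 -0.3711; 0.0953 -0.9033 0.4182], t=(-0.9376, -0.5148, -0.5901)
after S2 (essential): [0.0765 0.4794 -0.5128; -0.1243 0.2635 0.1823; -0.2333 0.4237 0.3864]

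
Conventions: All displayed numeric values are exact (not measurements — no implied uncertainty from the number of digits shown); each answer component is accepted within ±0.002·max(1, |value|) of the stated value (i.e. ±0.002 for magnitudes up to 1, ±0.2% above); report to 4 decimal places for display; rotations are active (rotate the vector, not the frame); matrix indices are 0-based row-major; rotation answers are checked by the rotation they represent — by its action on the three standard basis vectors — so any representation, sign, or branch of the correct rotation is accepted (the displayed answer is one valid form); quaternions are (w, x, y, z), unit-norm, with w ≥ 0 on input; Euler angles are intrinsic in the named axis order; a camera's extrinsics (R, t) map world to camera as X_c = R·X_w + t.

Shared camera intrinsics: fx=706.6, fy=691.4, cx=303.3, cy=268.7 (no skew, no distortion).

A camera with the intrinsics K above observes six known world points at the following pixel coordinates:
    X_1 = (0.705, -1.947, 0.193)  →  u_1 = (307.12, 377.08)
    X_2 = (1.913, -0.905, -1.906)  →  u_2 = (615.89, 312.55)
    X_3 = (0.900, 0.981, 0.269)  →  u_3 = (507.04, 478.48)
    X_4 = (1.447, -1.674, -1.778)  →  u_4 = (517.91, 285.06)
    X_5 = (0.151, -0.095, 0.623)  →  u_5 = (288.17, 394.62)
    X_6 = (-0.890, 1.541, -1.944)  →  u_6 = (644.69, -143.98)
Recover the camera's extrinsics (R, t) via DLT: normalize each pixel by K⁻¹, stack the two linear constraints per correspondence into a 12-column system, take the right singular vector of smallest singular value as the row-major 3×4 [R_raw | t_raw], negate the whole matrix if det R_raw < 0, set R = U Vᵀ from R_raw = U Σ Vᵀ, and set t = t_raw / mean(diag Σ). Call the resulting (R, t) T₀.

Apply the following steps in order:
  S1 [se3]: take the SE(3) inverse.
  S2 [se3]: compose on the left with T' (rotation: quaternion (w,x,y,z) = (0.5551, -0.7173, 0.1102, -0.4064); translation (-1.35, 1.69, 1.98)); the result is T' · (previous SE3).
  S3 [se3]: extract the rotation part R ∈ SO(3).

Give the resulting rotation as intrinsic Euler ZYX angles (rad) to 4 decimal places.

source (pnp_recover): camera pose = R=[0.6602 0.2922 -0.6919; 0.7327 -0.0479 0.6789; 0.1652 -0.9552 -0.2457], t=(0.2700, 0.2200, 4.1999)
after S1 (invert_se3): R=[0.6602 0.7327 0.1652; 0.2922 -0.0479 -0.9552; -0.6919 0.6789 -0.2457], t=(-1.0333, 3.9432, 1.0693)
after S2 (compose_se3): R=[0.0236 0.9377 -0.3466; -0.9963 0.0506 0.0690; 0.0822 0.3437 0.9355], t=(-0.1068, 1.6581, -2.0466)
after S3 (rot_of_se3): [0.0236 0.9377 -0.3466; -0.9963 0.0506 0.0690; 0.0822 0.3437 0.9355]

rotation (euler_zyx) = (-1.5471, -0.0823, 0.3521)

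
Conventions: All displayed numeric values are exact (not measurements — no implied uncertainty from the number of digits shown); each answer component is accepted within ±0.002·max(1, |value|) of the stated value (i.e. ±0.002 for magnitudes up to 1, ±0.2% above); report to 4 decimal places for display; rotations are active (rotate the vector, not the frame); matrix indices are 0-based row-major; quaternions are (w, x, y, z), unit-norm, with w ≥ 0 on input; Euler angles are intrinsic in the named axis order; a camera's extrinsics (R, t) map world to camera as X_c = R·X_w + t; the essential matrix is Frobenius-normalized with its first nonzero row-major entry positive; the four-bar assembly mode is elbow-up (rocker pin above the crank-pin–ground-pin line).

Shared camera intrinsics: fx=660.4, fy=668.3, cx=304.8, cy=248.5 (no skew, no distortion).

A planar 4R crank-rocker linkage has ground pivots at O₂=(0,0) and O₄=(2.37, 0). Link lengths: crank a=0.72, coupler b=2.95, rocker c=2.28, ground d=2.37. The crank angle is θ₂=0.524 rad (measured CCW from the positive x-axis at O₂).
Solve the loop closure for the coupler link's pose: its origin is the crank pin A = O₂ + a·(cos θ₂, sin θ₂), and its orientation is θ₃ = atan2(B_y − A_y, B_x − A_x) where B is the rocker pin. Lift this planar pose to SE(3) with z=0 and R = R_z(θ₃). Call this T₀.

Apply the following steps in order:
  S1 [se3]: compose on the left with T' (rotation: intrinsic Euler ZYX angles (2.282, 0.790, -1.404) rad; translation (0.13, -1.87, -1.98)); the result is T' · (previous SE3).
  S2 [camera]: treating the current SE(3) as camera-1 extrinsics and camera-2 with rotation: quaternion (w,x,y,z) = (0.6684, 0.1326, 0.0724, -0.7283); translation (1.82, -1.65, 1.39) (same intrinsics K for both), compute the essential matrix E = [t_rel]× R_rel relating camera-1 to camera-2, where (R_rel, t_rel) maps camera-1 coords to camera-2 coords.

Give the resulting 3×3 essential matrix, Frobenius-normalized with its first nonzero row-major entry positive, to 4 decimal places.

matrix = [0.4910 0.3885 0.2945; -0.4292 0.3131 0.0746; 0.2443 -0.3890 -0.1497]

source (fourbar_fk): coupler pose = R=[0.7782 -0.6280 0.0000; 0.6280 0.7782 0.0000; 0.0000 0.0000 1.0000], t=(0.6234, 0.3603, 0.0000)
after S1 (compose_se3): R=[-0.1494 0.5465 -0.8240; 0.0136 -0.8322 -0.5543; -0.9887 -0.0940 0.1169], t=(-0.0370, -1.7678, -2.6729)
after S2 (essential): [0.4910 0.3885 0.2945; -0.4292 0.3131 0.0746; 0.2443 -0.3890 -0.1497]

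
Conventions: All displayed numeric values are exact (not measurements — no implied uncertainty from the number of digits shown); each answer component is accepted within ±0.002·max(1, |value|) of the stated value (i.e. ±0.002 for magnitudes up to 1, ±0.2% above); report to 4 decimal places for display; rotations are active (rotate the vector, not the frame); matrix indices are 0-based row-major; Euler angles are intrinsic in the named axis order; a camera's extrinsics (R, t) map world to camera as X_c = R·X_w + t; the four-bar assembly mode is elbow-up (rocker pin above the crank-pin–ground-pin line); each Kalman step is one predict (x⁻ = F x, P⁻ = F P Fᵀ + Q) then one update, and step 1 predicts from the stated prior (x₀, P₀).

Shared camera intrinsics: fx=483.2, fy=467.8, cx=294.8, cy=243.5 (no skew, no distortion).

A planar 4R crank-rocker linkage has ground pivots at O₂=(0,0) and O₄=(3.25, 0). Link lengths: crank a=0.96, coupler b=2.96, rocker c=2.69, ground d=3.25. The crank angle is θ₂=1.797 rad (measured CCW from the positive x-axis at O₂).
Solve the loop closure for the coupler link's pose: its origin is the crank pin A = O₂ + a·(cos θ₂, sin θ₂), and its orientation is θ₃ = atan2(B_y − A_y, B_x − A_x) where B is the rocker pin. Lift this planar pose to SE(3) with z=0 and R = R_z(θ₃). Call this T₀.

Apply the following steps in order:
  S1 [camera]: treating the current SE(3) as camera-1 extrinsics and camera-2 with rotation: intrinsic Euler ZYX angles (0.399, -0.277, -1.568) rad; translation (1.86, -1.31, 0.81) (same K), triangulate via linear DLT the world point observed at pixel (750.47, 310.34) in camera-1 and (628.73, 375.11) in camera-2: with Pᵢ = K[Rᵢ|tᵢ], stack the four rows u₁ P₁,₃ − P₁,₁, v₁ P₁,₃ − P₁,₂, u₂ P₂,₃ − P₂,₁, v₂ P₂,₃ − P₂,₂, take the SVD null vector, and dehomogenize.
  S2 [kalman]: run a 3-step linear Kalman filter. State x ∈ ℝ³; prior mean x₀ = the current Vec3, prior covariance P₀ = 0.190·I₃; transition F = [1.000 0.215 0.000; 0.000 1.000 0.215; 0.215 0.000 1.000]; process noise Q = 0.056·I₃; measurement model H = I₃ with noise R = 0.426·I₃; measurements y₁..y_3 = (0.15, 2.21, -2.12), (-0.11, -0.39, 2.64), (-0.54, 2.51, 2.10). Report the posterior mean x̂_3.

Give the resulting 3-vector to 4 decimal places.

result = (0.2728, 0.9540, 1.7608)

source (fourbar_fk): coupler pose = R=[0.8462 -0.5328 0.0000; 0.5328 0.8462 0.0000; 0.0000 0.0000 1.0000], t=(-0.2153, 0.9355, 0.0000)
after S1 (triangulate): (1.3523, -1.6347, 1.9088)
after S2 (kf_track): (0.2728, 0.9540, 1.7608)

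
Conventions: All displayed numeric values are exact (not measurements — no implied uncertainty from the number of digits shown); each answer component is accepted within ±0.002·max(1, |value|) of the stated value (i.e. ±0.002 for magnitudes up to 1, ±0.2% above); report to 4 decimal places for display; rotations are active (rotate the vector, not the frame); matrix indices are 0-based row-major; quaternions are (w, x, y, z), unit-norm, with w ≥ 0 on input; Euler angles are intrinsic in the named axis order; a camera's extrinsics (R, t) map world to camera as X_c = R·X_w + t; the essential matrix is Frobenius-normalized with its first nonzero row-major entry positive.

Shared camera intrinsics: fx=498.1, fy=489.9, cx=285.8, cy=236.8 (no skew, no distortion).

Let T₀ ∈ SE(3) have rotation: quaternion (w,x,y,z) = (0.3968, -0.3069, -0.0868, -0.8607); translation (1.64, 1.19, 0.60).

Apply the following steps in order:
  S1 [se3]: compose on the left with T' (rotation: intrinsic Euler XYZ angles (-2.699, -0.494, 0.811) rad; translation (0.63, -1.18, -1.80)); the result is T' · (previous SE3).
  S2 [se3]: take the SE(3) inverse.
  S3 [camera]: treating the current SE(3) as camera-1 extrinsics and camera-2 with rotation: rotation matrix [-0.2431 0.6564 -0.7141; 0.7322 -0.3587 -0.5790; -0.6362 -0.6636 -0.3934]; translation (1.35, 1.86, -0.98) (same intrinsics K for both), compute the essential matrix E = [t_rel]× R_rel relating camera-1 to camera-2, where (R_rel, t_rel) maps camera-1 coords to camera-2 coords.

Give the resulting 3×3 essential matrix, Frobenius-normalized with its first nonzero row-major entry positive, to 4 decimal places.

after S1 (compose_se3): R=[-0.1824 0.9189 -0.3499; 0.9658 0.1008 -0.2388; -0.1842 -0.3815 -0.9058], t=(0.5805, -2.7146, -3.2520)
after S2 (invert_se3): R=[-0.1824 0.9658 -0.1842; 0.9189 0.1008 -0.3815; -0.3499 -0.2388 -0.9058], t=(2.1288, -1.5005, -3.3909)
after S3 (essential): [0.2084 0.5040 -0.3943; -0.2721 -0.1335 0.0365; 0.5975 -0.1126 0.2901]

matrix = [0.2084 0.5040 -0.3943; -0.2721 -0.1335 0.0365; 0.5975 -0.1126 0.2901]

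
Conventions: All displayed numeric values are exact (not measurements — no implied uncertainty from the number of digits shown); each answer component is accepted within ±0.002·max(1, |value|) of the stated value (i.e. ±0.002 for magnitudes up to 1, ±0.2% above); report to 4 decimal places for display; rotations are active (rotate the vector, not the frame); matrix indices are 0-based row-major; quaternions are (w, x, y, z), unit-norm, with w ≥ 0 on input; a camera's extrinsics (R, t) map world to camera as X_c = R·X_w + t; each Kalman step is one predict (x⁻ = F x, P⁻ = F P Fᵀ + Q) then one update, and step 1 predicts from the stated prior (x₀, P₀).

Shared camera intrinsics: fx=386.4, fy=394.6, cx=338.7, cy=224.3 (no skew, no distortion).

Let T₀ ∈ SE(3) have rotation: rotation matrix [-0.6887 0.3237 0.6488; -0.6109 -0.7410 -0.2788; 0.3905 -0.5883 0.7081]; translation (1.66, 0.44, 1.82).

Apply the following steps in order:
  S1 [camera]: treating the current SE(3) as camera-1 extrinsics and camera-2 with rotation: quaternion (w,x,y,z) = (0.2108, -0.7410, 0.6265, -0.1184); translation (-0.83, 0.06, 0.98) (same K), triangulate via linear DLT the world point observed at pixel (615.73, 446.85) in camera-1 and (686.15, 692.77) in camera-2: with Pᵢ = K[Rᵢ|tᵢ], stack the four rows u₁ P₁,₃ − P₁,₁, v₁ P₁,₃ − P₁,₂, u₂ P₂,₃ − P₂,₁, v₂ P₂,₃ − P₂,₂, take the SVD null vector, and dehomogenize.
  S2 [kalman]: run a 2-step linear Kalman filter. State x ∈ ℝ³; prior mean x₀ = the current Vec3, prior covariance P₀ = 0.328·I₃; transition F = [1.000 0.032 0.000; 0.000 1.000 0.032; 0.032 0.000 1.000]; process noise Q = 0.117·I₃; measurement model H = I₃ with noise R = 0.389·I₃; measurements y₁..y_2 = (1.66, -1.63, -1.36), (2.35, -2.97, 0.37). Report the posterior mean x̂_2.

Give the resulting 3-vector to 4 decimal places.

result = (1.3197, -2.2047, 0.0279)

after S1 (triangulate): (-0.7051, -1.5720, 0.9480)
after S2 (kf_track): (1.3197, -2.2047, 0.0279)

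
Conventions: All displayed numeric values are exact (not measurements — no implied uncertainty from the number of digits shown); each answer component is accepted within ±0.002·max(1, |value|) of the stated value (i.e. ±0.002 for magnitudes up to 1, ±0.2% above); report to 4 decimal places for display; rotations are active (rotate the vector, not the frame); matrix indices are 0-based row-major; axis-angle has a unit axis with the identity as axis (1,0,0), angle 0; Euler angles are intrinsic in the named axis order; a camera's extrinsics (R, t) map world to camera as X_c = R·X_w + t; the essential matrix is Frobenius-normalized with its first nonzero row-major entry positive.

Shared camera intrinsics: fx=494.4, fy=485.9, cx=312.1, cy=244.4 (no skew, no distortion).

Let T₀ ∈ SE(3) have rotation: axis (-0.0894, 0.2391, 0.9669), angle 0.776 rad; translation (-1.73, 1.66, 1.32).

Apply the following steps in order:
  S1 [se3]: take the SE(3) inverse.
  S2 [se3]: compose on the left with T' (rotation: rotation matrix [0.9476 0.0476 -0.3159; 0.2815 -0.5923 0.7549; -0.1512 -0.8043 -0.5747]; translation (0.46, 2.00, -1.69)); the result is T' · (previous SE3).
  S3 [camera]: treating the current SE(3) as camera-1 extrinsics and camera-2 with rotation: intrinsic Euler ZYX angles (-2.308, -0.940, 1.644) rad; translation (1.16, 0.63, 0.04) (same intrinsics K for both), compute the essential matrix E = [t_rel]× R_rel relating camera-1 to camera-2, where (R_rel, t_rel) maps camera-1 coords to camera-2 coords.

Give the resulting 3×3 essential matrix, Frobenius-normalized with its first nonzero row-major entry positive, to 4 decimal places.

matrix = [0.1984 0.1428 -0.3881; -0.6316 0.0654 0.1066; -0.2203 0.2716 -0.5028]

after S1 (invert_se3): R=[0.7160 0.6711 -0.1922; -0.6834 0.7301 0.0036; 0.1427 0.1288 0.9813], t=(0.3783, -2.3988, -1.2623)
after S2 (compose_se3): R=[0.6008 0.6300 -0.4920; 0.7141 -0.1463 0.6846; 0.3593 -0.7627 -0.5378], t=(1.1031, 2.5745, 0.9076)
after S3 (essential): [0.1984 0.1428 -0.3881; -0.6316 0.0654 0.1066; -0.2203 0.2716 -0.5028]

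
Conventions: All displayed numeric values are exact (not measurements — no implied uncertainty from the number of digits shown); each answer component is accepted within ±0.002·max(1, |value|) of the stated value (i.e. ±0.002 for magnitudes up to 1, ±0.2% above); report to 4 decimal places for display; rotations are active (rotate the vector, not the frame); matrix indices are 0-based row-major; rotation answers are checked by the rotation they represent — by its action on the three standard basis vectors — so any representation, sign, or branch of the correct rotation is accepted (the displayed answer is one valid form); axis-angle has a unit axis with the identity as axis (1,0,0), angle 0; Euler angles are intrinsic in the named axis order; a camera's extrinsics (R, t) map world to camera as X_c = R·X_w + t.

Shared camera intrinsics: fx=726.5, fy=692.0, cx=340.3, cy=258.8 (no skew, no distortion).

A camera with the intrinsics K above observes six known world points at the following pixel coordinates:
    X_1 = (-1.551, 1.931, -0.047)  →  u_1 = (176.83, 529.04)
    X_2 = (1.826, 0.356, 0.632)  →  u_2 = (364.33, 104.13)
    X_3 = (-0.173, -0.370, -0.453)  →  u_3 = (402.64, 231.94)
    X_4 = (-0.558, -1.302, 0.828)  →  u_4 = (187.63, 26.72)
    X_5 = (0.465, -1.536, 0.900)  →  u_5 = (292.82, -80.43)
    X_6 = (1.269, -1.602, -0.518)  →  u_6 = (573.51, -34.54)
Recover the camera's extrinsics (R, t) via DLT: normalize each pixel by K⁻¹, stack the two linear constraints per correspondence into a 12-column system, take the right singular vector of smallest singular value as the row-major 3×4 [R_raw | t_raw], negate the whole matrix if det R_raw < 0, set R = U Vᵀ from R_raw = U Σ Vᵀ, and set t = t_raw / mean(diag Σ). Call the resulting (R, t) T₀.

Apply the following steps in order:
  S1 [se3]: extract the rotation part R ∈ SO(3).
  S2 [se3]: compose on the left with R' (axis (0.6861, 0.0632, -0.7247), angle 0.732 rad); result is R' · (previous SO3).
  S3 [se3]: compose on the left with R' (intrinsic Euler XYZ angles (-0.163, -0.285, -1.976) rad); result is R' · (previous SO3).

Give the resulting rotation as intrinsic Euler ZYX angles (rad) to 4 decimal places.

source (pnp_recover): camera pose = R=[0.4671 -0.2122 -0.8583; -0.5878 0.6506 -0.4808; 0.6605 0.7291 0.1792], t=(-0.0300, -0.2400, 4.6201)
after S1 (rot_of_se3): [0.4671 -0.2122 -0.8583; -0.5878 0.6506 -0.4808; 0.6605 0.7291 0.1792]
after S2 (compose_so3): [0.0563 0.0769 -0.9954; -0.9696 0.2422 -0.0362; 0.2383 0.9672 0.0882]
after S3 (compose_so3): [-0.9434 -0.0874 0.3199; 0.3215 -0.0045 0.9469; -0.0813 0.9962 0.0324]

rotation (euler_zyx) = (2.8132, 0.0814, 1.5383)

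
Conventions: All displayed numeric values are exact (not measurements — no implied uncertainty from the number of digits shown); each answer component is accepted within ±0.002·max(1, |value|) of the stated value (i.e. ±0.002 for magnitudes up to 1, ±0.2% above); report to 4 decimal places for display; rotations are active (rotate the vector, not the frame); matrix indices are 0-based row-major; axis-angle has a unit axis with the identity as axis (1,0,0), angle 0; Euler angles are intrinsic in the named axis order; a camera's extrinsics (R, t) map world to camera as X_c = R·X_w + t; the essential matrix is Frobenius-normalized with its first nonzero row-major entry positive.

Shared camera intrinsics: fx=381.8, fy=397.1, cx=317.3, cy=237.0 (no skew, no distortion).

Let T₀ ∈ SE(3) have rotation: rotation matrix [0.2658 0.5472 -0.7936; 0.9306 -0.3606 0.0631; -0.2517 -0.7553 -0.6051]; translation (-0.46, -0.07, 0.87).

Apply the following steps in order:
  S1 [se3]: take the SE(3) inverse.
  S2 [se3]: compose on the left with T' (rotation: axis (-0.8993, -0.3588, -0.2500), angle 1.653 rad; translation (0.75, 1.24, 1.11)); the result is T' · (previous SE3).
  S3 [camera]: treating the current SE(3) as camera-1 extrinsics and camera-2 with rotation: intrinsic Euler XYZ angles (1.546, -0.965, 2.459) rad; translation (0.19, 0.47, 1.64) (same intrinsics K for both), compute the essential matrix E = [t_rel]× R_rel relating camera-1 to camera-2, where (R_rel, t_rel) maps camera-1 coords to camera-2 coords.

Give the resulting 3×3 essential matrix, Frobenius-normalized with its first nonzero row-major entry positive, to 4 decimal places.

after S1 (invert_se3): R=[0.2658 0.9306 -0.2517; 0.5472 -0.3606 -0.7553; -0.7936 0.0631 -0.6051], t=(0.4064, 0.8836, 0.1658)
after S2 (compose_se3): R=[0.6290 0.5150 -0.5824; -0.7305 0.1351 -0.6695; -0.2661 0.8465 0.4612], t=(1.5820, 1.4959, 0.6456)
after S3 (essential): [0.6464 -0.1464 -0.1954; -0.0062 -0.4537 0.4930; 0.1464 -0.1906 0.1257]

matrix = [0.6464 -0.1464 -0.1954; -0.0062 -0.4537 0.4930; 0.1464 -0.1906 0.1257]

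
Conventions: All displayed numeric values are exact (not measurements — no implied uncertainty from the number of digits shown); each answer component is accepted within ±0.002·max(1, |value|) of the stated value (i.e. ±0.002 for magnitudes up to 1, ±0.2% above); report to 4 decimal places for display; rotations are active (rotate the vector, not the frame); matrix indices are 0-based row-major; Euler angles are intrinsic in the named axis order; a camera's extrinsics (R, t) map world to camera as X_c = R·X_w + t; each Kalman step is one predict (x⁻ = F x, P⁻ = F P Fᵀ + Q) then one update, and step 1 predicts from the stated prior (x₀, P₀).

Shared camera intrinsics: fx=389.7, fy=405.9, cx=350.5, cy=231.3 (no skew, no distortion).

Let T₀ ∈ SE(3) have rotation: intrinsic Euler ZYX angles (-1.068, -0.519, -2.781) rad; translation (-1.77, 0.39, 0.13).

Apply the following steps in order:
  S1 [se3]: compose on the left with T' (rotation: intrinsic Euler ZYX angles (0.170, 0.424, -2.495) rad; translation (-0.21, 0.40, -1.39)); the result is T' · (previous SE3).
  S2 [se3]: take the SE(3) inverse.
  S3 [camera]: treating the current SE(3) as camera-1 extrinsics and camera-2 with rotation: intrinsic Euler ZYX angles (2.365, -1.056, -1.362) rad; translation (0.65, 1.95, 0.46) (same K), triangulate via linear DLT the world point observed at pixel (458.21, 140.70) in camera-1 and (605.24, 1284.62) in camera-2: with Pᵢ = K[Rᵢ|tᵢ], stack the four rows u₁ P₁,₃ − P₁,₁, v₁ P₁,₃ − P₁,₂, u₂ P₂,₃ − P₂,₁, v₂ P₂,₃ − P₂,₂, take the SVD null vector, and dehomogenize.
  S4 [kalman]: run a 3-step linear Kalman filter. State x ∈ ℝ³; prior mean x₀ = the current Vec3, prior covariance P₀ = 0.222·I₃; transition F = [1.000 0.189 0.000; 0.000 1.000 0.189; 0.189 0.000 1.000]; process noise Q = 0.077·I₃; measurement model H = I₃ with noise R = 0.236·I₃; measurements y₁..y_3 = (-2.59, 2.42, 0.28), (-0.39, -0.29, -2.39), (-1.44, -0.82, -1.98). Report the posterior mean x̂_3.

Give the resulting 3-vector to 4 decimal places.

result = (-1.0900, -0.2929, -1.7282)

after S1 (compose_se3): R=[0.2479 -0.4644 0.8502; 0.9619 0.2223 -0.1591; -0.1152 0.8573 0.5018], t=(-1.8979, -0.1261, -0.9705)
after S2 (invert_se3): R=[0.2479 0.9619 -0.1152; -0.4644 0.2223 0.8573; 0.8502 -0.1591 0.5018], t=(0.4801, -0.0213, 2.0807)
after S3 (triangulate): (0.5749, 0.0122, -0.2967)
after S4 (kf_track): (-1.0900, -0.2929, -1.7282)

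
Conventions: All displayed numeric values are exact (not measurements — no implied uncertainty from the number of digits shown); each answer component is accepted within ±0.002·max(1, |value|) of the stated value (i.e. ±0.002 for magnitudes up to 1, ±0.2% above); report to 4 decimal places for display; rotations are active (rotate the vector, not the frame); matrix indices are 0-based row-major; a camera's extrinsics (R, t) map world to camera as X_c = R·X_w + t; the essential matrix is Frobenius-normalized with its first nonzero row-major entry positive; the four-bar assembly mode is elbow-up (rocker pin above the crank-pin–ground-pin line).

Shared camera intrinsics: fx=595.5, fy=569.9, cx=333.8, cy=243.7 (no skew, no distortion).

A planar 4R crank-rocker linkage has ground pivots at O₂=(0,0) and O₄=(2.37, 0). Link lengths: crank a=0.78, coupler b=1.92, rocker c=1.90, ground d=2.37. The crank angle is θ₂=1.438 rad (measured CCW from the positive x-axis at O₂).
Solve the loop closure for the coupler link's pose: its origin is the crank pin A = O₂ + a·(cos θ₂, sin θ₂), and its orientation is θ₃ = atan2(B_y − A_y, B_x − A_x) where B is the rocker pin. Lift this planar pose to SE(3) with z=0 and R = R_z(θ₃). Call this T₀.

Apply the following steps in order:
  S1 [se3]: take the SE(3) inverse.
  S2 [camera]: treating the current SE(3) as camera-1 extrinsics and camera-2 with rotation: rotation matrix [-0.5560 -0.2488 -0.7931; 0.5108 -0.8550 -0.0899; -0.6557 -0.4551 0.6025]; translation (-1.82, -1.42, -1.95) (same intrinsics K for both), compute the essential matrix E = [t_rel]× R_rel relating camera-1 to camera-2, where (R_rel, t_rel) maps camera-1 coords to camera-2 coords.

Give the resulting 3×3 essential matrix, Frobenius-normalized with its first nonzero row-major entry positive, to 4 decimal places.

source (fourbar_fk): coupler pose = R=[0.8483 -0.5295 0.0000; 0.5295 0.8483 0.0000; 0.0000 0.0000 1.0000], t=(0.1033, 0.7731, 0.0000)
after S1 (invert_se3): R=[0.8483 0.5295 0.0000; -0.5295 0.8483 0.0000; 0.0000 0.0000 1.0000], t=(-0.4970, -0.6012, 0.0000)
after S2 (essential): [0.2968 -0.4308 -0.2711; -0.0416 -0.0525 0.5905; -0.2236 0.4212 -0.2687]

matrix = [0.2968 -0.4308 -0.2711; -0.0416 -0.0525 0.5905; -0.2236 0.4212 -0.2687]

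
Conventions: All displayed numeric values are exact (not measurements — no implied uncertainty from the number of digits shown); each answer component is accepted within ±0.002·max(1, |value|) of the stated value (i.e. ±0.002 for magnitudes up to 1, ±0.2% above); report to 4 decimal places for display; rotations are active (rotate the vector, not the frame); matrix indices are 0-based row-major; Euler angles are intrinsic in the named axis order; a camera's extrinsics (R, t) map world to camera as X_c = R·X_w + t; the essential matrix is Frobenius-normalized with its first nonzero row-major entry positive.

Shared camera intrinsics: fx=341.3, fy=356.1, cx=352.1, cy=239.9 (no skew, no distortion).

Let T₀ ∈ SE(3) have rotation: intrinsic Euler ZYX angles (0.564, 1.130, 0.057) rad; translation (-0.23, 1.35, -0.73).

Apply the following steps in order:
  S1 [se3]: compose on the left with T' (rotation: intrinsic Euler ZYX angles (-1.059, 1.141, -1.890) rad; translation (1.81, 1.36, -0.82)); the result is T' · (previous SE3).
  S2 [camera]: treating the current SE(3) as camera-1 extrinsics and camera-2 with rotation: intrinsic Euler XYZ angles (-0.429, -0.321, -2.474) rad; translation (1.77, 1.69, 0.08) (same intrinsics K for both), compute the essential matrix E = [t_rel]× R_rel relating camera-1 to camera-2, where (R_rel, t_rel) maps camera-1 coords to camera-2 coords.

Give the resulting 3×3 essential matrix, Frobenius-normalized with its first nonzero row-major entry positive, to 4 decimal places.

after S1 (compose_se3): R=[-0.7076 -0.6900 0.1525; -0.6399 0.7172 0.2760; -0.2998 0.0977 -0.9490], t=(0.3207, 1.7310, -1.0496)
after S2 (essential): [0.4504 0.2323 -0.3821; 0.0343 -0.6229 -0.0734; 0.2779 -0.2380 -0.2622]

matrix = [0.4504 0.2323 -0.3821; 0.0343 -0.6229 -0.0734; 0.2779 -0.2380 -0.2622]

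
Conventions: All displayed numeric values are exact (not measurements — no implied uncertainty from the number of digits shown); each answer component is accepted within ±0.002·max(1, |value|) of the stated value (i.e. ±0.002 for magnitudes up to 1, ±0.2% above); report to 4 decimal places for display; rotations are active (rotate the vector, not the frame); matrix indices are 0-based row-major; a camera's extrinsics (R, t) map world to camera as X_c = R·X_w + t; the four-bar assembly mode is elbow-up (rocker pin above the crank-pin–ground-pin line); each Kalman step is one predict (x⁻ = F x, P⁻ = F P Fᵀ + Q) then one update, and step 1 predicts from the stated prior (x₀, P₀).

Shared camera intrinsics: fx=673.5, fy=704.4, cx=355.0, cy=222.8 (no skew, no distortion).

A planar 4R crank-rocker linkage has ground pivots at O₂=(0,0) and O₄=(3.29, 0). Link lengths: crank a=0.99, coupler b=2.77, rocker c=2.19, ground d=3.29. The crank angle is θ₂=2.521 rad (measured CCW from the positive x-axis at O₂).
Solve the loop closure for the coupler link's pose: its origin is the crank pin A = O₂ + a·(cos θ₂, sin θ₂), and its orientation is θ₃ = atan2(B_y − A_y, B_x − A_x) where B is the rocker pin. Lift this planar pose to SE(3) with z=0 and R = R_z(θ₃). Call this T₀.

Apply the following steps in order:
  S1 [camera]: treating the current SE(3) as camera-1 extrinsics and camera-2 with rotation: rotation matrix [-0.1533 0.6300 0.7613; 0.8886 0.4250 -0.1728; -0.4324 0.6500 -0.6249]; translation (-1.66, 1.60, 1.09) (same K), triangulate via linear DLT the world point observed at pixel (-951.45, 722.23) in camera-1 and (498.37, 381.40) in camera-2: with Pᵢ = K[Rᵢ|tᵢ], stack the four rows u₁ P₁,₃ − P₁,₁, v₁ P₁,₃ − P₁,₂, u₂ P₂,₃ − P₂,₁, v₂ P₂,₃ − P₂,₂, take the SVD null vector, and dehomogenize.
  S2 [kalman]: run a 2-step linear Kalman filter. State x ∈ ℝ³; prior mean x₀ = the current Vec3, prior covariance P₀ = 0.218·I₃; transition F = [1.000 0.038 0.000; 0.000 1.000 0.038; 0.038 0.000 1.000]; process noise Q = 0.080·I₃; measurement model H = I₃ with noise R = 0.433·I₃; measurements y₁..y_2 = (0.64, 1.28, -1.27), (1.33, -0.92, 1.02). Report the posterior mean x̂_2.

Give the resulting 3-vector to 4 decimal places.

result = (0.0724, 0.4391, 0.5457)

source (fourbar_fk): coupler pose = R=[0.9317 -0.3632 0.0000; 0.3632 0.9317 0.0000; 0.0000 0.0000 1.0000], t=(-0.8054, 0.5757, 0.0000)
after S1 (triangulate): (-1.6360, 1.0890, 1.4049)
after S2 (kf_track): (0.0724, 0.4391, 0.5457)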